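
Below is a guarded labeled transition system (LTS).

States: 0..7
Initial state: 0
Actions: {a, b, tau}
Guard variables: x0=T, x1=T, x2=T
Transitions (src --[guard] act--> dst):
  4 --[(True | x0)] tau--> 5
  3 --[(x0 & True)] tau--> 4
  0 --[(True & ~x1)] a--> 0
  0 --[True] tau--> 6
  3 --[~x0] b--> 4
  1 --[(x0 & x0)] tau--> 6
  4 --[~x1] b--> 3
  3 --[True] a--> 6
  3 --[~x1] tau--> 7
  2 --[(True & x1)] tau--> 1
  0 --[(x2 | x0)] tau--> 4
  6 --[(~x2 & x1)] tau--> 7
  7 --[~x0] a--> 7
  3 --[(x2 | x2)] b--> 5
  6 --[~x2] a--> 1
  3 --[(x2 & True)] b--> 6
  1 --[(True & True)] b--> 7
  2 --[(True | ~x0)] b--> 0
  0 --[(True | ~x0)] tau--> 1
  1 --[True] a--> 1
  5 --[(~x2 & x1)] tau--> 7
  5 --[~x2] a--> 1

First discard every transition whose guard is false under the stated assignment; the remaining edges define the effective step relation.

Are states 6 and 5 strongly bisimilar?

Answer: BISIMILAR

Analysis:
Bisimulation quotient by refinement:
  π0 = {{0,1,2,3,4,5,6,7}}
  π1 = {{0,4},{1,3},{2},{5,6,7}}
  π2 = {{0},{1},{2},{3},{4},{5,6,7}}
Fixed point at round 3; 6 class(es).
[6]={5,6,7}  [5]={5,6,7}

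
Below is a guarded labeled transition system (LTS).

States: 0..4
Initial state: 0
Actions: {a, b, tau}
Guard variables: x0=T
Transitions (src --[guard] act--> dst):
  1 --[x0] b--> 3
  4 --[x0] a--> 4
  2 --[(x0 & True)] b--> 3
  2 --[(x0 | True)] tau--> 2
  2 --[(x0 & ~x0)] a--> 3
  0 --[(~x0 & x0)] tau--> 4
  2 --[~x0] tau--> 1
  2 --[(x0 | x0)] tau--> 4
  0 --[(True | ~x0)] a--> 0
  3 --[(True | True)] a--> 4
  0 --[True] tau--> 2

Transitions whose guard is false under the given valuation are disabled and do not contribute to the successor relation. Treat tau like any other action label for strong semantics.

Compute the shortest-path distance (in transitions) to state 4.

BFS to 4:
  L0 = {0}
  L1 = {2}
  L2 = {3,4}
first hit 4 at d=2 via tau·tau

Answer: 2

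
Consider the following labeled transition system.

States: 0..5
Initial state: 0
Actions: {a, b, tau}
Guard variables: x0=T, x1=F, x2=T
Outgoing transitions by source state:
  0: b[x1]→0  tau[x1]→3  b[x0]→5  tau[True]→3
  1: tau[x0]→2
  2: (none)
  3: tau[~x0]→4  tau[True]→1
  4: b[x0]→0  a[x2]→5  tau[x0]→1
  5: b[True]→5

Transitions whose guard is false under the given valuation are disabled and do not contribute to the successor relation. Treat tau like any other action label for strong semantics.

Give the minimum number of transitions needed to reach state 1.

Answer: 2

Working:
BFS to 1:
  Layer 0: {0}
  Layer 1: {3,5}
  Layer 2: {1}
first hit 1 at d=2 via tau·tau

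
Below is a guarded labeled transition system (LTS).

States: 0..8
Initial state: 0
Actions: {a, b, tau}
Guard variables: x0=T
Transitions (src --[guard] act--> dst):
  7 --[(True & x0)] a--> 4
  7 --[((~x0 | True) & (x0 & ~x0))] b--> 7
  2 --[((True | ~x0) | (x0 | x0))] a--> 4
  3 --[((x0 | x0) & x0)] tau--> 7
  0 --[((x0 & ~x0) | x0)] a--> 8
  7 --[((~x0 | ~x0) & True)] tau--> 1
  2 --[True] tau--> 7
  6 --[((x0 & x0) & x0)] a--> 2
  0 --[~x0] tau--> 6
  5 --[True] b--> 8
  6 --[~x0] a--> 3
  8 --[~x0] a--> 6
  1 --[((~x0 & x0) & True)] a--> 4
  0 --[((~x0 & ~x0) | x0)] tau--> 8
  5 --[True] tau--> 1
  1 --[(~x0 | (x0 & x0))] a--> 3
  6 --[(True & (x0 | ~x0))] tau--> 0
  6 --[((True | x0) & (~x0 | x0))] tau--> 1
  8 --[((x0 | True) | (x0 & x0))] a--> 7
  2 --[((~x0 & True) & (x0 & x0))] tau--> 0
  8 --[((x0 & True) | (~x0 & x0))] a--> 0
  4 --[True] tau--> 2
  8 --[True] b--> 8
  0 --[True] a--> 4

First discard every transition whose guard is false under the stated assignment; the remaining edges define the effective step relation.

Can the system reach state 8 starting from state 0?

17 transition(s) survive guard evaluation.
L0 = {0}
L1 = {4,8}  total {0,4,8}
L2 = {2,7}  total {0,2,4,7,8}
R = {0,2,4,7,8}
witness 8: a

Answer: REACHABLE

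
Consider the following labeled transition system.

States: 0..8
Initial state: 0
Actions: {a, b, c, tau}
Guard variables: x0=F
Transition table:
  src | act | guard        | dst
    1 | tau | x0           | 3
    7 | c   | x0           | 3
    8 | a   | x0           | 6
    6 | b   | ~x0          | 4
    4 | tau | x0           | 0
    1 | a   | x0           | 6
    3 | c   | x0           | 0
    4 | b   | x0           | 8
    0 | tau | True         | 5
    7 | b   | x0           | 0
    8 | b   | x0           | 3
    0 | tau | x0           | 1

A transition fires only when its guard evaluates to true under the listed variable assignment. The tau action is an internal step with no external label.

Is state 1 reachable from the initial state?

Guard filter leaves 2 enabled edge(s).
Layer 0: {0}
Layer 1: {5}  now seen {0,5}
Reach set: {0,5}

Answer: UNREACHABLE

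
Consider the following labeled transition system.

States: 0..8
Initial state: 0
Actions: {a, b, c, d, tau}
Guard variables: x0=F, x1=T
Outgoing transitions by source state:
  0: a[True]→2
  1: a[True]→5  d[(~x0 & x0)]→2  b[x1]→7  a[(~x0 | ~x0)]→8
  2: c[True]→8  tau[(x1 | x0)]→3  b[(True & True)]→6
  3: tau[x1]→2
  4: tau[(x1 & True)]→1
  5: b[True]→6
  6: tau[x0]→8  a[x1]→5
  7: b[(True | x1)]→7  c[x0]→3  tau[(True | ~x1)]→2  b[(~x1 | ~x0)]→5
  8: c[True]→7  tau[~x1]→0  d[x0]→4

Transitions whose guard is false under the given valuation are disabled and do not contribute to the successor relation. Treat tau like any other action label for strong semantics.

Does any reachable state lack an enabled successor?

Answer: DEADLOCK-FREE

Trace:
R = {0,2,3,5,6,7,8}
  0: a→2  [1 out]
  2: b→6  c→8  tau→3  [3 out]
  3: tau→2  [1 out]
  5: b→6  [1 out]
  6: a→5  [1 out]
  7: b→5  b→7  tau→2  [3 out]
  8: c→7  [1 out]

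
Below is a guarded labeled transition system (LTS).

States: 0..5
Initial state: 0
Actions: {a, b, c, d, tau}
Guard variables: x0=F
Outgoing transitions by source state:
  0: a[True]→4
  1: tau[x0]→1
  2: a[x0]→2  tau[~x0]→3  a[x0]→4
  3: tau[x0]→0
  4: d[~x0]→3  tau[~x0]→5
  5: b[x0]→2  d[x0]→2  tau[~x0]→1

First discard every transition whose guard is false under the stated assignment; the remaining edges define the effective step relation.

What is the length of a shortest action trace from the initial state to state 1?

BFS to 1:
  Layer 0: {0}
  Layer 1: {4}
  Layer 2: {3,5}
  Layer 3: {1}
1 enters at depth 3; path a·tau·tau

Answer: 3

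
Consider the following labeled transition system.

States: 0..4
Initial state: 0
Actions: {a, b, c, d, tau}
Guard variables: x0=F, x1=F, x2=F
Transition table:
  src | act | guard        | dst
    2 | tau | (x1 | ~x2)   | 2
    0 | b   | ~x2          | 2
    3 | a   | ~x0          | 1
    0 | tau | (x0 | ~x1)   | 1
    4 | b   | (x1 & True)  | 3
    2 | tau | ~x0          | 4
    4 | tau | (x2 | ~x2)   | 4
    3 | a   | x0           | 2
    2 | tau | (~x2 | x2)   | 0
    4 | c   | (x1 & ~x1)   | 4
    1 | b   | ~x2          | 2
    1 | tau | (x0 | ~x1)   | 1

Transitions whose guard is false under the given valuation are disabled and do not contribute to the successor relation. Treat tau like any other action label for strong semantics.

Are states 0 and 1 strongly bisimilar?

Compute ~ classes (split until stable):
  π0 = {{0,1,2,3,4}}
  π1 = {{0,1},{2,4},{3}}
  π2 = {{0,1},{2},{3},{4}}
stable after 3 split(s): 4 block(s)
class of 0: {0,1}; class of 1: {0,1}

Answer: BISIMILAR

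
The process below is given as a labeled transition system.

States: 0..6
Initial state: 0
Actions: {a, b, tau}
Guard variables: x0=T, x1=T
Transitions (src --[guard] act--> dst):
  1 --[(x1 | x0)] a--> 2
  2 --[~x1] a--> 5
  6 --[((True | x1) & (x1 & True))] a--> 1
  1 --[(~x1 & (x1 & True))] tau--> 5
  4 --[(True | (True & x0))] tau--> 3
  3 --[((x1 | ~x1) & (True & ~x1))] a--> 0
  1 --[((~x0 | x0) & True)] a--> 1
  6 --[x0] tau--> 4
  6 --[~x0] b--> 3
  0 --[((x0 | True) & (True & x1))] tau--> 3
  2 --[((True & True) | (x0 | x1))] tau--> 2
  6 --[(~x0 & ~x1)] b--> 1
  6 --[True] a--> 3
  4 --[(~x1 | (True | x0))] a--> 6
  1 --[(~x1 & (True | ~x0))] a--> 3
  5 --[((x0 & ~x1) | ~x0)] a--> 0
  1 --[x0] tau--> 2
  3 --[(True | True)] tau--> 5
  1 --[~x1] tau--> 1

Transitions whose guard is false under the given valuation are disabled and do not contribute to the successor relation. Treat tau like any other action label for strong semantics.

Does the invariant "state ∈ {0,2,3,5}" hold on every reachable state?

Answer: INVARIANT HOLDS

Trace:
Inv-set: {0,2,3,5}
R = {0,3,5}
  0: safe
  3: safe
  5: safe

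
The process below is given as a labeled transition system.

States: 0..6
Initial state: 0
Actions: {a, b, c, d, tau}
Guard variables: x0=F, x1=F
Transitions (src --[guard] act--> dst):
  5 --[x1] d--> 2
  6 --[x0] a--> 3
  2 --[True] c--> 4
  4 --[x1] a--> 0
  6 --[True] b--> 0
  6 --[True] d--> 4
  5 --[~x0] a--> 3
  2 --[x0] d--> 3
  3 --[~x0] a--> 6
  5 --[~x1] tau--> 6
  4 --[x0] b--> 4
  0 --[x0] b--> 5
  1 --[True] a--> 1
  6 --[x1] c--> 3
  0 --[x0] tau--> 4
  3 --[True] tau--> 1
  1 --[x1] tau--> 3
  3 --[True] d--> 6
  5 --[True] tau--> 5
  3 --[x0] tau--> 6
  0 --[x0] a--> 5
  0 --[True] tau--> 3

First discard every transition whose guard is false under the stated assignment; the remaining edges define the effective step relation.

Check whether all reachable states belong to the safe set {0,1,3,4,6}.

Answer: INVARIANT HOLDS

Working:
Safe = {0,1,3,4,6}
Reach set: {0,1,3,4,6}
  0: ok
  1: ok
  3: ok
  4: ok
  6: ok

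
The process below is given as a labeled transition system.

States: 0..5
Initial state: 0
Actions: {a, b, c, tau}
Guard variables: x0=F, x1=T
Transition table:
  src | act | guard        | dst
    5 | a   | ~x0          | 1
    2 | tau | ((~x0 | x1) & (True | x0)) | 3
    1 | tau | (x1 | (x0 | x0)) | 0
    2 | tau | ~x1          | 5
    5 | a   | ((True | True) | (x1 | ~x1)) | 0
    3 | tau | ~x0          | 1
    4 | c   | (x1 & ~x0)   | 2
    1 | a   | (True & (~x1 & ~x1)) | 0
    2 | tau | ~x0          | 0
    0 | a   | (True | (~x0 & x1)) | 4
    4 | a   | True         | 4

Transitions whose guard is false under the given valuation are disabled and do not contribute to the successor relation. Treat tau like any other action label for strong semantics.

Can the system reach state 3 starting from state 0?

Answer: REACHABLE

Trace:
After dropping false guards: 9 live edges.
Layer 0: {0}
Layer 1: {4}  total {0,4}
Layer 2: {2}  total {0,2,4}
Layer 3: {3}  total {0,2,3,4}
Layer 4: {1}  total {0,1,2,3,4}
Reach set: {0,1,2,3,4}
witness 3: a·c·tau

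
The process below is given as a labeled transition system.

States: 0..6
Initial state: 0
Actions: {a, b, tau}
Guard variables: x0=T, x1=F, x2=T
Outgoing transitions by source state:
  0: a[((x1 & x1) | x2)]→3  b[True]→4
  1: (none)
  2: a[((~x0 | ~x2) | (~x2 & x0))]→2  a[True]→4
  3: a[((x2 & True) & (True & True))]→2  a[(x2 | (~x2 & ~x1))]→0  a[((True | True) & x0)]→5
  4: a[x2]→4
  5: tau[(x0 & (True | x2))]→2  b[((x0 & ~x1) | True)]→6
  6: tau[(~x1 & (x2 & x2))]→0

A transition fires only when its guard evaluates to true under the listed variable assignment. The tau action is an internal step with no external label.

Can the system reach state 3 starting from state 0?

10 transition(s) survive guard evaluation.
depth 0: {0}
depth 1: {3,4}  now seen {0,3,4}
depth 2: {2,5}  now seen {0,2,3,4,5}
depth 3: {6}  now seen {0,2,3,4,5,6}
Reach set: {0,2,3,4,5,6}
trace reaching 3: a

Answer: REACHABLE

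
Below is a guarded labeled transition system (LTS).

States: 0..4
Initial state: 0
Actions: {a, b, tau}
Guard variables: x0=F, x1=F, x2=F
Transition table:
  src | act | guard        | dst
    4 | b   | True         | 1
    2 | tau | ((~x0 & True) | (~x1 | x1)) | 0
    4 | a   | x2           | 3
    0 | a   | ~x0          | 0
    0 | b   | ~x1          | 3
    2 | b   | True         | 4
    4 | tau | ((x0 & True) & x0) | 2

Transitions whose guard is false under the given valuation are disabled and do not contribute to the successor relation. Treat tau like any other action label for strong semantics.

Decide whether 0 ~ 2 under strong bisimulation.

Compute ~ classes (split until stable):
  π0 = {{0,1,2,3,4}}
  π1 = {{0},{1,3},{2},{4}}
Fixed point at round 2; 4 class(es).
0∈{0}, 2∈{2}

Answer: NOT BISIMILAR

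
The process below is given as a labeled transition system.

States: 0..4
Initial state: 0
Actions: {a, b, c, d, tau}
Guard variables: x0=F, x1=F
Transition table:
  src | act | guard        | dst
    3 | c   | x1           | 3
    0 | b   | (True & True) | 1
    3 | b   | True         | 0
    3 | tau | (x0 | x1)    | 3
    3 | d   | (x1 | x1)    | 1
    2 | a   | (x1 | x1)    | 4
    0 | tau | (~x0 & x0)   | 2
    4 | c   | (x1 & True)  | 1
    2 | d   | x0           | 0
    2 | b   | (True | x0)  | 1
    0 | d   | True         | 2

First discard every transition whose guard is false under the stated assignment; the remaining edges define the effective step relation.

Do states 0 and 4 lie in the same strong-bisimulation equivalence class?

Answer: NOT BISIMILAR

Working:
Refine partition for ~:
  round 0: {{0,1,2,3,4}}
  round 1: {{0},{1,4},{2,3}}
  round 2: {{0},{1,4},{2},{3}}
Fixed point at round 3; 4 class(es).
class of 0: {0}; class of 4: {1,4}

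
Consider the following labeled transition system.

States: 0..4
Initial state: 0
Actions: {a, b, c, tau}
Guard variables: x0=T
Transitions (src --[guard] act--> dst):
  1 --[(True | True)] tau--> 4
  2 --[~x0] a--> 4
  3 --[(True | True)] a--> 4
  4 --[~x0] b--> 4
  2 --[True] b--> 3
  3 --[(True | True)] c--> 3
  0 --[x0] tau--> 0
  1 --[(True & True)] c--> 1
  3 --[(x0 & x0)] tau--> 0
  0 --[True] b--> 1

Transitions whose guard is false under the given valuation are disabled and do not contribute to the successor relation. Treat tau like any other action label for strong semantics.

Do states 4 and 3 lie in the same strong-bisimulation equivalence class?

Refine partition for ~:
  P[0] = {{0,1,2,3,4}}
  P[1] = {{0},{1},{2},{3},{4}}
Fixed point at round 2; 5 class(es).
4∈{4}, 3∈{3}

Answer: NOT BISIMILAR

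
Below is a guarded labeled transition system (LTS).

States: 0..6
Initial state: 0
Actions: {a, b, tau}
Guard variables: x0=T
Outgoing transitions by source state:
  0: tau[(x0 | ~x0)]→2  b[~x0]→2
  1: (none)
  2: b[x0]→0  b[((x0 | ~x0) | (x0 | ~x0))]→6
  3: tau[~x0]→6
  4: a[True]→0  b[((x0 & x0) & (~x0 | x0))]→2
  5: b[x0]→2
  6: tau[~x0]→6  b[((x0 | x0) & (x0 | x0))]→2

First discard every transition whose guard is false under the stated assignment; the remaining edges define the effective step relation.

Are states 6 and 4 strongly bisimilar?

Compute ~ classes (split until stable):
  round 0: {{0,1,2,3,4,5,6}}
  round 1: {{0},{1,3},{2,5,6},{4}}
  round 2: {{0},{1,3},{2},{4},{5,6}}
stable after 3 split(s): 5 block(s)
6∈{5,6}, 4∈{4}

Answer: NOT BISIMILAR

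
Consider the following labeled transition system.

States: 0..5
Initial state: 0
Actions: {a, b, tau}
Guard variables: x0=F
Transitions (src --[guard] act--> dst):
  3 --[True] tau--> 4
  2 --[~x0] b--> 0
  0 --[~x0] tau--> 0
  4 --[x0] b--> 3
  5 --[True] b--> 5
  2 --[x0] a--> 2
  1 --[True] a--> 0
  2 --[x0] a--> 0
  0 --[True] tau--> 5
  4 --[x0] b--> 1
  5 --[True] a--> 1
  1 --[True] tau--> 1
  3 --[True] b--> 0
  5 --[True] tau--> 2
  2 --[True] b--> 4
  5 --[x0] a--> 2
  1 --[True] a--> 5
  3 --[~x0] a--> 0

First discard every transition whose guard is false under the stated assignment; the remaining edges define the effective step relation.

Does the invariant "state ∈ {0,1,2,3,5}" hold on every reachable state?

Safe = {0,1,2,3,5}
Reachable = {0,1,2,4,5}
  0: ✓
  1: ✓
  2: ✓
  4: VIOLATES
  5: ✓
witness against invariant: tau·tau·b → 4

Answer: INVARIANT VIOLATED at state 4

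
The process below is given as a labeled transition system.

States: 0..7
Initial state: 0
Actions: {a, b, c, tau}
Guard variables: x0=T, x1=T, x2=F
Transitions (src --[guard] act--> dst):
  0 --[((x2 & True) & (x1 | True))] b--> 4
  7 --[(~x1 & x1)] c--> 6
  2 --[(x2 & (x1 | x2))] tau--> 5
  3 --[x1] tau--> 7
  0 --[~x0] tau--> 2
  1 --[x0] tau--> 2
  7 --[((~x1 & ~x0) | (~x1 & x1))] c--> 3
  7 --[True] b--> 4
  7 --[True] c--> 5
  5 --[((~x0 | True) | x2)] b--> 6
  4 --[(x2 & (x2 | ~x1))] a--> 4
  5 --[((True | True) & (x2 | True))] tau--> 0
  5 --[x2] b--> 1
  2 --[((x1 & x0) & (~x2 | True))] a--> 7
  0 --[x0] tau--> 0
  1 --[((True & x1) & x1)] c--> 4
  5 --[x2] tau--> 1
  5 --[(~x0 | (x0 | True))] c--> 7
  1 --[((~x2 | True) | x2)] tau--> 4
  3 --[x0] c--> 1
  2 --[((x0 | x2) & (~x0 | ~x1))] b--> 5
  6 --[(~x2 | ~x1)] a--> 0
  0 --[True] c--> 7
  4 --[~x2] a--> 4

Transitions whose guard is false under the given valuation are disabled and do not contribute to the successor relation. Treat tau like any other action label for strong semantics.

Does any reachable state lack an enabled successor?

Reachable = {0,4,5,6,7}
  0: c→7  tau→0  [deg 2]
  4: a→4  [deg 1]
  5: b→6  c→7  tau→0  [deg 3]
  6: a→0  [deg 1]
  7: b→4  c→5  [deg 2]

Answer: DEADLOCK-FREE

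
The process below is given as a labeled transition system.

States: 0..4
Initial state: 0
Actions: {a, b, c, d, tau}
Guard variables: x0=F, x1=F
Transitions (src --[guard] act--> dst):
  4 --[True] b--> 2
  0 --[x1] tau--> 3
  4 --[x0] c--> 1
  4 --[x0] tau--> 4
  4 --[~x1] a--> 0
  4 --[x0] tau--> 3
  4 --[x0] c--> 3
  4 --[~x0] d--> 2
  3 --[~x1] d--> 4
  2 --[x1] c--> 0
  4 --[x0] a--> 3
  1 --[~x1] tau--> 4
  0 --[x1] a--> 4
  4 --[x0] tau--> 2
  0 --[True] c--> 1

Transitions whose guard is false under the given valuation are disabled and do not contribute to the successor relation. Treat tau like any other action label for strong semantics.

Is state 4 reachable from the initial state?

Guard filter leaves 6 enabled edge(s).
depth 0: {0}
depth 1: {1}  cumulative {0,1}
depth 2: {4}  cumulative {0,1,4}
depth 3: {2}  cumulative {0,1,2,4}
Reach set: {0,1,2,4}
witness 4: c·tau

Answer: REACHABLE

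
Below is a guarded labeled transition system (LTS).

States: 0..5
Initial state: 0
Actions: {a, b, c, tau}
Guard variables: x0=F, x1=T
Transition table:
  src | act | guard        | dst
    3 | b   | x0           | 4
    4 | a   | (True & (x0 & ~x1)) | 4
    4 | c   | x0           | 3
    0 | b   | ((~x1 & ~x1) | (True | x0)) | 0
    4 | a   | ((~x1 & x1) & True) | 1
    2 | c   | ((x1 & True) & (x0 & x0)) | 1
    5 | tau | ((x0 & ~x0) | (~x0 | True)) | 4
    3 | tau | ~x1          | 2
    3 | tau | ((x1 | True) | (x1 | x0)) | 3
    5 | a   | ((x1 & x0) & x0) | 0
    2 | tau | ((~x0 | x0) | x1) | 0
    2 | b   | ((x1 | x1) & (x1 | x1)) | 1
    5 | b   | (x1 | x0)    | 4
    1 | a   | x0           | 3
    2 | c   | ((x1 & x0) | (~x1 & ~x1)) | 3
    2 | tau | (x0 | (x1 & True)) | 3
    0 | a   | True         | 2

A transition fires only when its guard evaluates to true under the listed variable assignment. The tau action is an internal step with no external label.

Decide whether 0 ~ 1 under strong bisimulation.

Answer: NOT BISIMILAR

Working:
Bisimulation quotient by refinement:
  round 0: {{0,1,2,3,4,5}}
  round 1: {{0},{1,4},{2,5},{3}}
  round 2: {{0},{1,4},{2},{3},{5}}
5 equivalence class(es) (converged in 3)
[0]={0}  [1]={1,4}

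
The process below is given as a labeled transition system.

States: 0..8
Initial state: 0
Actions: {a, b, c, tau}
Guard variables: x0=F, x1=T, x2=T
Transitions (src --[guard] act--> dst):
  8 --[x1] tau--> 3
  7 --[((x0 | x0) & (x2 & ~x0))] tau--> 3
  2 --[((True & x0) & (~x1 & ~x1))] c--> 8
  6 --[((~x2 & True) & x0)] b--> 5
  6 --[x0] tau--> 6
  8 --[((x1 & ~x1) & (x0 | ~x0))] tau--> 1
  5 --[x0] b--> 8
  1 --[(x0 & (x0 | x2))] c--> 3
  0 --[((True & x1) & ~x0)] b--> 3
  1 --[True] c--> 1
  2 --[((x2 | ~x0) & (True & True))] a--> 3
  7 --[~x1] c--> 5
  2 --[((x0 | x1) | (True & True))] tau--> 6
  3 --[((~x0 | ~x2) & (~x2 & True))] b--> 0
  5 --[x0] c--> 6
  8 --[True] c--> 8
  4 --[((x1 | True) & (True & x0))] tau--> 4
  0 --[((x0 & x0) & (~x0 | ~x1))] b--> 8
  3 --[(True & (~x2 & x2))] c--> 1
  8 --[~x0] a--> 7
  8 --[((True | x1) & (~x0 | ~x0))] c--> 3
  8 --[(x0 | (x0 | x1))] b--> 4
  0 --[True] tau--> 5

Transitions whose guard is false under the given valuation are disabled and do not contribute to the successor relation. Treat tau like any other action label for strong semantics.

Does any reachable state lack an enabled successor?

Answer: DEADLOCK at state 3

Trace:
R = {0,3,5}
  0: b→3  tau→5  [2 out]
  3: ∅  [STUCK]
  5: ∅  [STUCK]
Path to 3: b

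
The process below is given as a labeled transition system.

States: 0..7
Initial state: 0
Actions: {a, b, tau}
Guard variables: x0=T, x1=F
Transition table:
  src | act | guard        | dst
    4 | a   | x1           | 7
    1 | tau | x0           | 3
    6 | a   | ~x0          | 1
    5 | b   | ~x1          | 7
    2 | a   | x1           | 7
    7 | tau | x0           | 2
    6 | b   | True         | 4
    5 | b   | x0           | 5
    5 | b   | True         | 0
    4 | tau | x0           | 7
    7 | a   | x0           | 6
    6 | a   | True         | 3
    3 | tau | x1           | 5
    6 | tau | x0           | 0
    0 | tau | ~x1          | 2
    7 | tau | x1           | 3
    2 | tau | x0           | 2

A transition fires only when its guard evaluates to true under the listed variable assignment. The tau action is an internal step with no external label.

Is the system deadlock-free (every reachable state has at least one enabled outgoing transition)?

Reachable = {0,2}
  0: tau→2  [1 exit(s)]
  2: tau→2  [1 exit(s)]

Answer: DEADLOCK-FREE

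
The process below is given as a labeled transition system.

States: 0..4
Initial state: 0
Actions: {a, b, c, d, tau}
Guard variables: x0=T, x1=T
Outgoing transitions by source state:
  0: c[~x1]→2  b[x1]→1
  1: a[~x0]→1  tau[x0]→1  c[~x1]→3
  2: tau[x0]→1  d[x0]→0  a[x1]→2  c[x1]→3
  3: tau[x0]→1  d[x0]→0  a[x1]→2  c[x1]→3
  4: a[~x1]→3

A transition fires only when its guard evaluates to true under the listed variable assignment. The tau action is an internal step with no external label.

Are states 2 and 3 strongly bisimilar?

Refine partition for ~:
  round 0: {{0,1,2,3,4}}
  round 1: {{0},{1},{2,3},{4}}
stable after 2 split(s): 4 block(s)
[2]={2,3}  [3]={2,3}

Answer: BISIMILAR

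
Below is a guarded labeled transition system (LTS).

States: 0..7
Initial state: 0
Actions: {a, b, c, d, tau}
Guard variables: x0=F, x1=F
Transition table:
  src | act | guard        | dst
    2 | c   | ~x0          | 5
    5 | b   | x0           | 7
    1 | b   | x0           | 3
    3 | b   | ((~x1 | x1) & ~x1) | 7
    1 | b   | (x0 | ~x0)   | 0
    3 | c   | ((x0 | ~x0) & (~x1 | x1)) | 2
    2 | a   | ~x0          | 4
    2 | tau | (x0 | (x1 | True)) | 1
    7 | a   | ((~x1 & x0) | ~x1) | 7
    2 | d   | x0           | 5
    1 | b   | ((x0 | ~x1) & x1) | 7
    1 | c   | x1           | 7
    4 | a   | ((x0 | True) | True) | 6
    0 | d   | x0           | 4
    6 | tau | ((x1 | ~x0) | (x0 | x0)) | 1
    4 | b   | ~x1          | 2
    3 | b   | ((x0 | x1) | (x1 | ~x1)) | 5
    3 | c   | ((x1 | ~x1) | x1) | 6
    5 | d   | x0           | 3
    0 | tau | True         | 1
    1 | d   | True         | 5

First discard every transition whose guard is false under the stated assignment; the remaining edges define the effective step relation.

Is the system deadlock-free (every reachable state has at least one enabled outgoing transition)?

R = {0,1,5}
  0: tau→1  [deg 1]
  1: b→0  d→5  [deg 2]
  5: ∅  [no exit]
Path to 5: tau·d

Answer: DEADLOCK at state 5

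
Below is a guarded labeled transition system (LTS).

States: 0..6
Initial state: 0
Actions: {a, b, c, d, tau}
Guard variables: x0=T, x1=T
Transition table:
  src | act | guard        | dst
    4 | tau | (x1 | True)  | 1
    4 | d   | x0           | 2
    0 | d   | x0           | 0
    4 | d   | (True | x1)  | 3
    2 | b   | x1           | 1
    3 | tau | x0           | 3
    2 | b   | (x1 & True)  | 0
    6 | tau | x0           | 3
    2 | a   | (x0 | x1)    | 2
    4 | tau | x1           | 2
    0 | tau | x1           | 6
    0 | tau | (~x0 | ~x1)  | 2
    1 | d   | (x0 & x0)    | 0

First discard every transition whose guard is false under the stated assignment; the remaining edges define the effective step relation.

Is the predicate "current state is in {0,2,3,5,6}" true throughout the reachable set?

Inv-set: {0,2,3,5,6}
Reachable = {0,3,6}
  0: safe
  3: safe
  6: safe

Answer: INVARIANT HOLDS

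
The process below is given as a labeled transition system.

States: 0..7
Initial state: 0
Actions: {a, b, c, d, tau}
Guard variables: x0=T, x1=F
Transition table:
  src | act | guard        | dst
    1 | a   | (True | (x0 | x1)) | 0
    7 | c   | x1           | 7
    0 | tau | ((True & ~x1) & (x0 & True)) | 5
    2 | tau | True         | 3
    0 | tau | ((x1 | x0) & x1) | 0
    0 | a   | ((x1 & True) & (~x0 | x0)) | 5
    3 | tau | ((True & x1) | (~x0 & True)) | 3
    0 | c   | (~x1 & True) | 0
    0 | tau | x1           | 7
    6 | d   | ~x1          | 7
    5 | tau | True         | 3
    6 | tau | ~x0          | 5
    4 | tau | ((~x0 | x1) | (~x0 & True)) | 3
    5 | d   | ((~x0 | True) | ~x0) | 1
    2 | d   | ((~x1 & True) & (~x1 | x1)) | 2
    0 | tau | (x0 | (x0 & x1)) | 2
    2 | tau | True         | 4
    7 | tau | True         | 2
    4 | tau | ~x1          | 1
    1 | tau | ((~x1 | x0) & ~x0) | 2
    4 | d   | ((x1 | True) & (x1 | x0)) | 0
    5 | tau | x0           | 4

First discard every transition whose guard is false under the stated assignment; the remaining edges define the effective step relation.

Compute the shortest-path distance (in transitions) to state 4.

Answer: 2

Working:
Layered search for 4:
  Layer 0: {0}
  Layer 1: {2,5}
  Layer 2: {1,3,4}
first hit 4 at d=2 via tau·tau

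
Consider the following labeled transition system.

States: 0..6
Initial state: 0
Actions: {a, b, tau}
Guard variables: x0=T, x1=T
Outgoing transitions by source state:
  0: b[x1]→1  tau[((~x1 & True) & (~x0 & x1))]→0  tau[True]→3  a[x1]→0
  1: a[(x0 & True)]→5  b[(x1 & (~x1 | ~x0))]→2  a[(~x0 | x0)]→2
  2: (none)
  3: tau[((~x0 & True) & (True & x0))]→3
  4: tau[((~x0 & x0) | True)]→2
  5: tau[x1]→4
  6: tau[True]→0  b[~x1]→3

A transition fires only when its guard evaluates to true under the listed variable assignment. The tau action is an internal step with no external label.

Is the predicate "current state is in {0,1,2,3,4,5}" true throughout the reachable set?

Answer: INVARIANT HOLDS

Analysis:
Inv-set: {0,1,2,3,4,5}
Reachable = {0,1,2,3,4,5}
  0: safe
  1: safe
  2: safe
  3: safe
  4: safe
  5: safe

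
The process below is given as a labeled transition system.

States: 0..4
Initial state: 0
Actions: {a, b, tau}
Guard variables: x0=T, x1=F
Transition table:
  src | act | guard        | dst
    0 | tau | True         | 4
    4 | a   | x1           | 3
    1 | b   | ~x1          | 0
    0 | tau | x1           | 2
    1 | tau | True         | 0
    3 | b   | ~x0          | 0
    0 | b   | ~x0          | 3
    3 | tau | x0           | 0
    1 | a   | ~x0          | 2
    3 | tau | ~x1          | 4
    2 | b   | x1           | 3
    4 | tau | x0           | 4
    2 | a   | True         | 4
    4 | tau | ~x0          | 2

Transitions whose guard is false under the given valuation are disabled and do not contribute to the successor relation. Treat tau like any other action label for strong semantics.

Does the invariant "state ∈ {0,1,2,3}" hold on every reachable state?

Safe = {0,1,2,3}
R = {0,4}
  0: ✓
  4: outside
witness against invariant: tau → 4

Answer: INVARIANT VIOLATED at state 4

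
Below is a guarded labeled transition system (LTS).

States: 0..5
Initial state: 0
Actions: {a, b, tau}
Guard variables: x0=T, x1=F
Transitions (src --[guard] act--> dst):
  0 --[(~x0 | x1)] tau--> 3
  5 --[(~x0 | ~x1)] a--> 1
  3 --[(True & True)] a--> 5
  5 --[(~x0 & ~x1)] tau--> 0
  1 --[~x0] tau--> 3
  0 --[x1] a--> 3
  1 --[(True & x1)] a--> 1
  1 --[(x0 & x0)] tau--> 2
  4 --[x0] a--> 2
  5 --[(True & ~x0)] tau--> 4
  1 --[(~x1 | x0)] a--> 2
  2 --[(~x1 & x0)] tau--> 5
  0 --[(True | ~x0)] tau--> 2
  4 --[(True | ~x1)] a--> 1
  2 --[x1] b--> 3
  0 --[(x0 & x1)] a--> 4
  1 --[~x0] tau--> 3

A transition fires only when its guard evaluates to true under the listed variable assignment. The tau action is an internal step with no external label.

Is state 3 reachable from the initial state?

8 transition(s) survive guard evaluation.
Layer 0: {0}
Layer 1: {2}  now seen {0,2}
Layer 2: {5}  now seen {0,2,5}
Layer 3: {1}  now seen {0,1,2,5}
Reach set: {0,1,2,5}

Answer: UNREACHABLE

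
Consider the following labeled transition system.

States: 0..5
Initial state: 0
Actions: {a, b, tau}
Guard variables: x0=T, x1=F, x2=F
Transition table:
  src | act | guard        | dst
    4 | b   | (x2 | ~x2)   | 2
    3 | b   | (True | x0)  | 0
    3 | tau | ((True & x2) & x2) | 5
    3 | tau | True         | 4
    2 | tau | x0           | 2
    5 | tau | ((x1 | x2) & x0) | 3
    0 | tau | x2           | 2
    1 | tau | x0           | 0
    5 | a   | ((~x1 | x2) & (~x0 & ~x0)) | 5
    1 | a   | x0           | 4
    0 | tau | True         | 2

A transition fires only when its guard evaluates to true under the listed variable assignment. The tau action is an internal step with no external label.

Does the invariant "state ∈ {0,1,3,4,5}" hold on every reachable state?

Allowed set {0,1,3,4,5}
R = {0,2}
  0: safe
  2: ✗ unsafe
witness against invariant: tau → 2

Answer: INVARIANT VIOLATED at state 2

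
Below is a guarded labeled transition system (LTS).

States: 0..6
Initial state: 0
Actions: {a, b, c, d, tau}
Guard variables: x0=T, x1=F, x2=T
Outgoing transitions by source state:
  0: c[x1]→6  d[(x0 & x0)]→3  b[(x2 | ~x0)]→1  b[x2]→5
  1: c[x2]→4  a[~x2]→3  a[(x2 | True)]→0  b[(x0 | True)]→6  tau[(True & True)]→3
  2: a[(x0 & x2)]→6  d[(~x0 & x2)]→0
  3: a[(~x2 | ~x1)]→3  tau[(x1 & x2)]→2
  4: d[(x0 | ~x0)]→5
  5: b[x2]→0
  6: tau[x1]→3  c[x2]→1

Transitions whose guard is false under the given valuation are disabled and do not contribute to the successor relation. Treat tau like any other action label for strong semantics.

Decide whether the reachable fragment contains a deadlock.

Reachable = {0,1,3,4,5,6}
  0: b→1  b→5  d→3  [3 exit(s)]
  1: a→0  b→6  c→4  tau→3  [4 exit(s)]
  3: a→3  [1 exit(s)]
  4: d→5  [1 exit(s)]
  5: b→0  [1 exit(s)]
  6: c→1  [1 exit(s)]

Answer: DEADLOCK-FREE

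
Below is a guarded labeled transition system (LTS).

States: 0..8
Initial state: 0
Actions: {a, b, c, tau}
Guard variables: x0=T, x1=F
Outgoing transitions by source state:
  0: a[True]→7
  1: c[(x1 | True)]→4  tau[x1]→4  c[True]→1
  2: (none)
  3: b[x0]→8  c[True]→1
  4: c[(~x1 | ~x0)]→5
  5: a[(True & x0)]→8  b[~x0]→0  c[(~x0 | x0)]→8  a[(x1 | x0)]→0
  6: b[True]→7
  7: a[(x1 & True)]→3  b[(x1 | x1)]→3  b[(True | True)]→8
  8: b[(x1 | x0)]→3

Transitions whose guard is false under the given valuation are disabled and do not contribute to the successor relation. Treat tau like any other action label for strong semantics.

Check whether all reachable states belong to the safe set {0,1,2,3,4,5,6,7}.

Answer: INVARIANT VIOLATED at state 8

Trace:
Allowed set {0,1,2,3,4,5,6,7}
Reach set: {0,1,3,4,5,7,8}
  0: safe
  1: safe
  3: safe
  4: safe
  5: safe
  7: safe
  8: ✗ unsafe
counterexample path to 8: a·b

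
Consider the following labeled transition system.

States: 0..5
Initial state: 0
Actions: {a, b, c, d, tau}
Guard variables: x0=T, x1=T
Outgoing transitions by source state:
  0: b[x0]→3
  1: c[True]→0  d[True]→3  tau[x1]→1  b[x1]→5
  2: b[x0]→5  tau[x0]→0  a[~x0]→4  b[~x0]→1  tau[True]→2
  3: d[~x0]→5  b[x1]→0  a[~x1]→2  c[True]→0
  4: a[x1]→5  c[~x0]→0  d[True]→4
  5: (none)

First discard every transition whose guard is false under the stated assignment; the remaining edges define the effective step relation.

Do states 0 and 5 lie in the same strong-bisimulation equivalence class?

Refine partition for ~:
  P[0] = {{0,1,2,3,4,5}}
  P[1] = {{0},{1},{2},{3},{4},{5}}
stable after 2 split(s): 6 block(s)
class of 0: {0}; class of 5: {5}

Answer: NOT BISIMILAR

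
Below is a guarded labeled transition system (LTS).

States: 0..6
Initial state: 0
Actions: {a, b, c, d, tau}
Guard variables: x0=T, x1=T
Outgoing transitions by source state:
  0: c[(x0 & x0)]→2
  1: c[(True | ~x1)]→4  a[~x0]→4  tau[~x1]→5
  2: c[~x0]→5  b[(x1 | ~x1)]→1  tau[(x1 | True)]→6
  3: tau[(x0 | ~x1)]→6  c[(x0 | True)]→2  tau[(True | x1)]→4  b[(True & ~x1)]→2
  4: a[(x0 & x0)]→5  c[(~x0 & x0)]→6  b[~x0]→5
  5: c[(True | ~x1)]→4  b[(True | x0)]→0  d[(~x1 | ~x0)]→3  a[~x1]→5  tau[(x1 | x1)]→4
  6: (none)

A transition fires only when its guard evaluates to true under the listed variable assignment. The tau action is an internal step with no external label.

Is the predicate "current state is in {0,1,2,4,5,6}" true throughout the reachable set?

Answer: INVARIANT HOLDS

Working:
Inv-set: {0,1,2,4,5,6}
Reachable = {0,1,2,4,5,6}
  0: ok
  1: ok
  2: ok
  4: ok
  5: ok
  6: ok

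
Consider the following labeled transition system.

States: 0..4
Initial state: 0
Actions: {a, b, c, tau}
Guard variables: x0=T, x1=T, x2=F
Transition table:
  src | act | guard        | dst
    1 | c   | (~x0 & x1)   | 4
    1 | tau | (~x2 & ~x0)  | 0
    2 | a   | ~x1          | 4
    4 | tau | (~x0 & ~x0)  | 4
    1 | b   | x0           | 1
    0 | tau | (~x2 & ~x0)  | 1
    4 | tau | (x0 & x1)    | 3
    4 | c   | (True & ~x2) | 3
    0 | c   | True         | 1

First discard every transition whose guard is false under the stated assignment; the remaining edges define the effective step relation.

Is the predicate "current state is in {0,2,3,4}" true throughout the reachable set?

Answer: INVARIANT VIOLATED at state 1

Analysis:
Allowed set {0,2,3,4}
R = {0,1}
  0: ok
  1: ✗ unsafe
counterexample path to 1: c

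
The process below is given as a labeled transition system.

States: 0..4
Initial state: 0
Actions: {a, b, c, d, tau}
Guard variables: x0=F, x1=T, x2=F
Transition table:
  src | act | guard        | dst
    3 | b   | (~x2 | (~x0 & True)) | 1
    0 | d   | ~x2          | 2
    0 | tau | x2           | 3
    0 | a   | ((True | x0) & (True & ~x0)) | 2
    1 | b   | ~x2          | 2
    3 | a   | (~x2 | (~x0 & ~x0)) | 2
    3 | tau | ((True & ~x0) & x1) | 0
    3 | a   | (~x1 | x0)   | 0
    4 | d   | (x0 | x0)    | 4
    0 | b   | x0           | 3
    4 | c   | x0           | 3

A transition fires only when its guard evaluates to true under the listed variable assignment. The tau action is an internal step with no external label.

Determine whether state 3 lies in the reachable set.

Answer: UNREACHABLE

Analysis:
After dropping false guards: 6 live edges.
L0 = {0}
L1 = {2}  total {0,2}
Reach set: {0,2}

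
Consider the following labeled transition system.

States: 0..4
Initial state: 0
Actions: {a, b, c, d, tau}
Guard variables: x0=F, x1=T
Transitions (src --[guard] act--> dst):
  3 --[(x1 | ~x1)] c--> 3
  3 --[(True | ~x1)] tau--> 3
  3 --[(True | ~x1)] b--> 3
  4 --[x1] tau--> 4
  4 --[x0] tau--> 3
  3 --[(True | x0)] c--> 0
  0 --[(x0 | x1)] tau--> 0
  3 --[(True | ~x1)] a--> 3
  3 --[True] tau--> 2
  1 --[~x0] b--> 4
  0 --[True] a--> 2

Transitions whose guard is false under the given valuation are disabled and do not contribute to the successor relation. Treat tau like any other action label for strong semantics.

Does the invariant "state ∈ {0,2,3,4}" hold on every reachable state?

Answer: INVARIANT HOLDS

Working:
Inv-set: {0,2,3,4}
Reachable = {0,2}
  0: ✓
  2: ✓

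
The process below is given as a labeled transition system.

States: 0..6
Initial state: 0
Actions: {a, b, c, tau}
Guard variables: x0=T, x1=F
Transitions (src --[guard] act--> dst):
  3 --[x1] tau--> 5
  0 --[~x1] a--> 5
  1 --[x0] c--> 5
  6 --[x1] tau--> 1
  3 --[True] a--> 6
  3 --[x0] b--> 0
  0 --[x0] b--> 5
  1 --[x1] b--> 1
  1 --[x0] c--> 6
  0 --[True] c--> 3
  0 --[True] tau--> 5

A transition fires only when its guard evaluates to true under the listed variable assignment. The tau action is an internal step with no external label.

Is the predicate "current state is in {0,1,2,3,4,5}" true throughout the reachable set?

Answer: INVARIANT VIOLATED at state 6

Analysis:
Inv-set: {0,1,2,3,4,5}
R = {0,3,5,6}
  0: safe
  3: safe
  5: safe
  6: outside
witness against invariant: c·a → 6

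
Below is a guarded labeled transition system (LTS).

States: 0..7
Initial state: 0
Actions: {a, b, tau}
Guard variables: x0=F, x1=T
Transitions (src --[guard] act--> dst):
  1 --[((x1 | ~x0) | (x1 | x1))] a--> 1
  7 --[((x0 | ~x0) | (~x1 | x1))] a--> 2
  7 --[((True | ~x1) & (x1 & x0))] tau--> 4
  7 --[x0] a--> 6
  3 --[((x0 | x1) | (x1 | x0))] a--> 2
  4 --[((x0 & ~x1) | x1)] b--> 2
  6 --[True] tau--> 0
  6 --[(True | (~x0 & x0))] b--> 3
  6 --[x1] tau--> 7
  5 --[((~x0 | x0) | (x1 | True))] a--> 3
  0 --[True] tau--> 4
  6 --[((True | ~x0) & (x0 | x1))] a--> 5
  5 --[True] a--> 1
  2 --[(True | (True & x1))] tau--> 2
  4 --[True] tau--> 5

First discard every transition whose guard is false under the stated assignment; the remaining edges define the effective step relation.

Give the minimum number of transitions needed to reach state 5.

Layered search for 5:
  L0 = {0}
  L1 = {4}
  L2 = {2,5}
5 enters at depth 2; path tau·tau

Answer: 2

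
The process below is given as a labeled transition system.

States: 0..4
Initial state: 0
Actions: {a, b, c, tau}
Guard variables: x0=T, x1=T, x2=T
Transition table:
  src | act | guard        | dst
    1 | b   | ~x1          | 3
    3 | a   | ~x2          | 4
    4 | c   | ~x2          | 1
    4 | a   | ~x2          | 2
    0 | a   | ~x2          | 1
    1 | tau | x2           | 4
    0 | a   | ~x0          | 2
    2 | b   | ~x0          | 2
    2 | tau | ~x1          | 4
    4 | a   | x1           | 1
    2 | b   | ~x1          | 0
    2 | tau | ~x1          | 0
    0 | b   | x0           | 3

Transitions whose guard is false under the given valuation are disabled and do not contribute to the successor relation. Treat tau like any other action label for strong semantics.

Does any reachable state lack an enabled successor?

Reach set: {0,3}
  0: b→3  [deg 1]
  3: ∅  [STUCK]
Path to 3: b

Answer: DEADLOCK at state 3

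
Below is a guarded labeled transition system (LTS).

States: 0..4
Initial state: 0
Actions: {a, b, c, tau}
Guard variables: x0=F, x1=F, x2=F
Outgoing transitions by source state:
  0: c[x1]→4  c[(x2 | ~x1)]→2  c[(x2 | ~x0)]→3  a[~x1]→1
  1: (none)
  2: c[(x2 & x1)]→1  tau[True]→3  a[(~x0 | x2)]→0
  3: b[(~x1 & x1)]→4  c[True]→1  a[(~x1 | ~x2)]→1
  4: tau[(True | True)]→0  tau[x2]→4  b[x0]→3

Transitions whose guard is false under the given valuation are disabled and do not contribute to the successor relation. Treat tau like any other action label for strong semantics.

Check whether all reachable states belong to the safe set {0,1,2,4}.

Inv-set: {0,1,2,4}
Reach set: {0,1,2,3}
  0: ✓
  1: ✓
  2: ✓
  3: ✗ unsafe
reach 3 via c — violates

Answer: INVARIANT VIOLATED at state 3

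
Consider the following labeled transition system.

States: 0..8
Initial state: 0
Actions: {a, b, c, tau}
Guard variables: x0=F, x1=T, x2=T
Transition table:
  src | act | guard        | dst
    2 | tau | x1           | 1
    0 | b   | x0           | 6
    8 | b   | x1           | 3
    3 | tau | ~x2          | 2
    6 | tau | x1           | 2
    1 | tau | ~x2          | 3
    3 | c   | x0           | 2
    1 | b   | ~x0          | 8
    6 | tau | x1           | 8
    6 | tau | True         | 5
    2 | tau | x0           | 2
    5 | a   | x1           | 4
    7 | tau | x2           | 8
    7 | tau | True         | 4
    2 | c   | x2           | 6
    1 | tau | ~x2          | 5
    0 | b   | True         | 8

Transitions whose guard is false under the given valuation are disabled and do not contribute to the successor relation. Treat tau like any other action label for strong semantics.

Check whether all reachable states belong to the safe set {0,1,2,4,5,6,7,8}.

Answer: INVARIANT VIOLATED at state 3

Working:
Allowed set {0,1,2,4,5,6,7,8}
Reach set: {0,3,8}
  0: ok
  3: ✗ unsafe
  8: ok
reach 3 via b·b — violates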